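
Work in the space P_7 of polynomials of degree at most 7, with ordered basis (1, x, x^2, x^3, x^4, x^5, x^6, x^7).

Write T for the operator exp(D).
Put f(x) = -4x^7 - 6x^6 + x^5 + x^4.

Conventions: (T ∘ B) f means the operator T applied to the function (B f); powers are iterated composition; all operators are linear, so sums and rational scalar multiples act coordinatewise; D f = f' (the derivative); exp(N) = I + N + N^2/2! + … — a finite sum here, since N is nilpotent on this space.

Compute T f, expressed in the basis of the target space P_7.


the result is g(x) = -4x^7 - 34x^6 - 119x^5 - 224x^4 - 246x^3 - 158x^2 - 55x - 8

order-1 term: -28x^6 - 36x^5 + 5x^4 + 4x^3
order-2 term: -84x^5 - 90x^4 + 10x^3 + 6x^2
order-3 term: -140x^4 - 120x^3 + 10x^2 + 4x
order-4 term: -140x^3 - 90x^2 + 5x + 1
order-5 term: -84x^2 - 36x + 1
order-6 term: -28x - 6
order-7 term: -4
the series for exp(D) f terminates at order 7
exp(D) f = -4x^7 - 34x^6 - 119x^5 - 224x^4 - 246x^3 - 158x^2 - 55x - 8


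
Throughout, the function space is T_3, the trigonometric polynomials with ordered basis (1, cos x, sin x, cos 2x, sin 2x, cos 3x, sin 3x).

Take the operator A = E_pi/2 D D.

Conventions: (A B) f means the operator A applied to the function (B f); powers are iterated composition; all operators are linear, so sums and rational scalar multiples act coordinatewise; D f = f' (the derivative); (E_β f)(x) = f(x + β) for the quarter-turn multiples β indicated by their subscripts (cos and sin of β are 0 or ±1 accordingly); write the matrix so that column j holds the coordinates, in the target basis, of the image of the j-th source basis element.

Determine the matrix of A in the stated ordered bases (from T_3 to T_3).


the matrix is [[0, 0, 0, 0, 0, 0, 0]; [0, 0, -1, 0, 0, 0, 0]; [0, 1, 0, 0, 0, 0, 0]; [0, 0, 0, 4, 0, 0, 0]; [0, 0, 0, 0, 4, 0, 0]; [0, 0, 0, 0, 0, 0, 9]; [0, 0, 0, 0, 0, -9, 0]] (rows listed top to bottom)

image of 1: 0
image of cos x: sin x
image of sin x: -cos x
image of cos 2x: 4cos 2x
image of sin 2x: 4sin 2x
image of cos 3x: -9sin 3x
image of sin 3x: 9cos 3x
each image's coordinates form column j of the matrix


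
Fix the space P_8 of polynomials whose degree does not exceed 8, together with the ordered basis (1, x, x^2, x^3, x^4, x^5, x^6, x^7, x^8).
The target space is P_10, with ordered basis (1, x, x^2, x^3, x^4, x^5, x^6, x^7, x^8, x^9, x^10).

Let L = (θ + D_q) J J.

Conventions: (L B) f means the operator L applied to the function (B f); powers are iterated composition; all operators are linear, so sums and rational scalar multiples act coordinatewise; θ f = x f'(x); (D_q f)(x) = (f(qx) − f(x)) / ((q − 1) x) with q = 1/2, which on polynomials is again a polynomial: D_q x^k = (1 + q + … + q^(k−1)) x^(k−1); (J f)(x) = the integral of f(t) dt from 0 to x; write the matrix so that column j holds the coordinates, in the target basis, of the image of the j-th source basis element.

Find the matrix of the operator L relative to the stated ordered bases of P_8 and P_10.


image of 1: x^2 + (3/4)x
image of x: (1/2)x^3 + (7/24)x^2
image of x^2: (1/3)x^4 + (5/32)x^3
image of x^3: (1/4)x^5 + (31/320)x^4
image of x^4: (1/5)x^6 + (21/320)x^5
image of x^5: (1/6)x^7 + (127/2688)x^6
image of x^6: (1/7)x^8 + (255/7168)x^7
image of x^7: (1/8)x^9 + (511/18432)x^8
image of x^8: (1/9)x^10 + (341/15360)x^9
each image's coordinates form column j of the matrix

the matrix is [[0, 0, 0, 0, 0, 0, 0, 0, 0]; [3/4, 0, 0, 0, 0, 0, 0, 0, 0]; [1, 7/24, 0, 0, 0, 0, 0, 0, 0]; [0, 1/2, 5/32, 0, 0, 0, 0, 0, 0]; [0, 0, 1/3, 31/320, 0, 0, 0, 0, 0]; [0, 0, 0, 1/4, 21/320, 0, 0, 0, 0]; [0, 0, 0, 0, 1/5, 127/2688, 0, 0, 0]; [0, 0, 0, 0, 0, 1/6, 255/7168, 0, 0]; [0, 0, 0, 0, 0, 0, 1/7, 511/18432, 0]; [0, 0, 0, 0, 0, 0, 0, 1/8, 341/15360]; [0, 0, 0, 0, 0, 0, 0, 0, 1/9]] (rows listed top to bottom)


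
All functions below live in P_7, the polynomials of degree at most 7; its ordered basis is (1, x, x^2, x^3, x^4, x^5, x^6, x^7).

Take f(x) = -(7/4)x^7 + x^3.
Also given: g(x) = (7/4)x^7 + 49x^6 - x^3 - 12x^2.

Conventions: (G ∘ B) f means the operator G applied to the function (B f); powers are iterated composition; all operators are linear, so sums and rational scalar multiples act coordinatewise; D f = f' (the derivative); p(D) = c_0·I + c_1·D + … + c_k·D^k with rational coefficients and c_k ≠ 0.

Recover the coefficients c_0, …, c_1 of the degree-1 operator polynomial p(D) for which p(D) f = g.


D^0 f = -(7/4)x^7 + x^3
D^1 f = -(49/4)x^6 + 3x^2
matching coefficients of g against c_0 f + c_1 Df + … from the top degree down determines the c_i
solution: c_0 = -1, c_1 = -4

p(D) = -I − 4·D, i.e. c_0 = -1, c_1 = -4


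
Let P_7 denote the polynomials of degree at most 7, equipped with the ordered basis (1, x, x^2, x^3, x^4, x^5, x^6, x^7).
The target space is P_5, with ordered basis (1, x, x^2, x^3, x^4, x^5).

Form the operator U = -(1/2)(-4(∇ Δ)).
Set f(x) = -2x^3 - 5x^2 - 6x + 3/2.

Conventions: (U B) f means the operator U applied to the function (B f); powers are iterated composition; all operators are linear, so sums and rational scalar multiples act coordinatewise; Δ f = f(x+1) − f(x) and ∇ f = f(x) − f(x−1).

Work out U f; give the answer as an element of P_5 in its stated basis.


Δ f = -6x^2 - 16x - 13
∇ Δ f = -12x - 10
(-4(∇ Δ)) f = 48x + 40
(-(1/2)(-4(∇ Δ))) f = -24x - 20

the result is g(x) = -24x - 20


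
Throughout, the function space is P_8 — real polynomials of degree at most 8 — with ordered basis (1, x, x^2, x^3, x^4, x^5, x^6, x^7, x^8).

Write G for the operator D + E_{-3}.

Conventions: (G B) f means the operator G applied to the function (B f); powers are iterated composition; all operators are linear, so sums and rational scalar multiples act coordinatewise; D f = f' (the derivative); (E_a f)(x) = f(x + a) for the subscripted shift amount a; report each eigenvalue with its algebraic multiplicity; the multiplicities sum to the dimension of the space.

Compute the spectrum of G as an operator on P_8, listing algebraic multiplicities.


λ = 1 (multiplicity 9)

image of 1: 1
image of x: x - 2
image of x^2: x^2 - 4x + 9
image of x^3: x^3 - 6x^2 + 27x - 27
image of x^4: x^4 - 8x^3 + 54x^2 - 108x + 81
image of x^5: x^5 - 10x^4 + 90x^3 - 270x^2 + 405x - 243
image of x^6: x^6 - 12x^5 + 135x^4 - 540x^3 + 1215x^2 - 1458x + 729
image of x^7: x^7 - 14x^6 + 189x^5 - 945x^4 + 2835x^3 - 5103x^2 + 5103x - 2187
image of x^8: x^8 - 16x^7 + 252x^6 - 1512x^5 + 5670x^4 - 13608x^3 + 20412x^2 - 17496x + 6561
the matrix is upper triangular; its diagonal is (1, 1, 1, 1, 1, 1, 1, 1, 1)
for a triangular matrix the eigenvalues are the diagonal entries, with algebraic multiplicity their repetition count


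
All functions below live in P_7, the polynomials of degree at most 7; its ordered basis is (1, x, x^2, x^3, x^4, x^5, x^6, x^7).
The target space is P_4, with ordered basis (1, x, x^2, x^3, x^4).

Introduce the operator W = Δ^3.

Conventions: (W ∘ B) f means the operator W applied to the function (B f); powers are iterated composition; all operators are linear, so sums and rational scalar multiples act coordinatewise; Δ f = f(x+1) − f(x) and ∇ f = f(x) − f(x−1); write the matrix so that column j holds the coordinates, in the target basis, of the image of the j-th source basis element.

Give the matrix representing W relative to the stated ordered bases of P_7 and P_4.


image of 1: 0
image of x: 0
image of x^2: 0
image of x^3: 6
image of x^4: 24x + 36
image of x^5: 60x^2 + 180x + 150
image of x^6: 120x^3 + 540x^2 + 900x + 540
image of x^7: 210x^4 + 1260x^3 + 3150x^2 + 3780x + 1806
each image's coordinates form column j of the matrix

the matrix is [[0, 0, 0, 6, 36, 150, 540, 1806]; [0, 0, 0, 0, 24, 180, 900, 3780]; [0, 0, 0, 0, 0, 60, 540, 3150]; [0, 0, 0, 0, 0, 0, 120, 1260]; [0, 0, 0, 0, 0, 0, 0, 210]] (rows listed top to bottom)


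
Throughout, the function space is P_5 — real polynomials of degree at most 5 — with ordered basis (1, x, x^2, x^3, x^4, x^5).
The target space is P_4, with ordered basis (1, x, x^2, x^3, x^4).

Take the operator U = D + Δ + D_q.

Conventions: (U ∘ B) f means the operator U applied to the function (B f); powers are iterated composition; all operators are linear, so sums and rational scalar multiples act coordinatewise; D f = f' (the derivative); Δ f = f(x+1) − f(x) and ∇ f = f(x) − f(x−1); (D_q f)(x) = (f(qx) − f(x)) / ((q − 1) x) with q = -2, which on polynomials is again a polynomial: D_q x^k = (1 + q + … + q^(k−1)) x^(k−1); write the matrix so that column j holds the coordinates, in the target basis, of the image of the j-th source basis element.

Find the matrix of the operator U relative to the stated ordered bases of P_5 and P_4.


the matrix is [[0, 3, 1, 1, 1, 1]; [0, 0, 3, 3, 4, 5]; [0, 0, 0, 9, 6, 10]; [0, 0, 0, 0, 3, 10]; [0, 0, 0, 0, 0, 21]] (rows listed top to bottom)

image of 1: 0
image of x: 3
image of x^2: 3x + 1
image of x^3: 9x^2 + 3x + 1
image of x^4: 3x^3 + 6x^2 + 4x + 1
image of x^5: 21x^4 + 10x^3 + 10x^2 + 5x + 1
each image's coordinates form column j of the matrix


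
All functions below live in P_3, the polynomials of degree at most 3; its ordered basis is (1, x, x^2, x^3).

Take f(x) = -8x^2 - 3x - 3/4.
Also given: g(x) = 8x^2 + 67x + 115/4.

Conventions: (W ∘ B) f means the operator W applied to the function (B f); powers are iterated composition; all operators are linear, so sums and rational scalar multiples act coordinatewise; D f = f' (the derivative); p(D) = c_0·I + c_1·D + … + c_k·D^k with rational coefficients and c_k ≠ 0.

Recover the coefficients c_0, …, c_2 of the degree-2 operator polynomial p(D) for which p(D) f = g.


D^0 f = -8x^2 - 3x - 3/4
D^1 f = -16x - 3
D^2 f = -16
matching coefficients of g against c_0 f + c_1 Df + … from the top degree down determines the c_i
solution: c_0 = -1, c_1 = -4, c_2 = -1

p(D) = -I − 4·D − D^2, i.e. c_0 = -1, c_1 = -4, c_2 = -1


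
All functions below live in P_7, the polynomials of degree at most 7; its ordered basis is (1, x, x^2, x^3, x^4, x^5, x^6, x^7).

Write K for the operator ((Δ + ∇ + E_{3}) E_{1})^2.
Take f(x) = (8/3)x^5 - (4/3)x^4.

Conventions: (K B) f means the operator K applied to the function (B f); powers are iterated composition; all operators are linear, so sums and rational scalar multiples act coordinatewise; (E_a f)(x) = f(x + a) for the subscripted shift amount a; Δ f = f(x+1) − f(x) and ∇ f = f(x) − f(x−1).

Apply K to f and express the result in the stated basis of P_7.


g(x) = (8/3)x^5 + (476/3)x^4 + (8768/3)x^3 + 22144x^2 + (242176/3)x + 352256/3

E_{1} f = (8/3)x^5 + 12x^4 + (64/3)x^3 + (56/3)x^2 + 8x + 4/3
Δ E_{1} f = (40/3)x^4 + (224/3)x^3 + (488/3)x^2 + (488/3)x + 188/3
∇ E_{1} f = (40/3)x^4 + (64/3)x^3 + (56/3)x^2 + 8x + 4/3
E_{3} E_{1} f = (8/3)x^5 + 52x^4 + (1216/3)x^3 + (4736/3)x^2 + 3072x + 7168/3
(Δ + ∇ + E_{3}) E_{1} f = (8/3)x^5 + (236/3)x^4 + (1504/3)x^3 + 1760x^2 + (9728/3)x + 7360/3
E_{1} ((Δ + ∇ + E_{3}) E_{1}) f = (8/3)x^5 + 92x^4 + (2528/3)x^3 + (11288/3)x^2 + (25784/3)x + 24116/3
Δ E_{1} ((Δ + ∇ + E_{3}) E_{1}) f = (40/3)x^4 + (1184/3)x^3 + (9320/3)x^2 + (31304/3)x + 39884/3
∇ E_{1} ((Δ + ∇ + E_{3}) E_{1}) f = (40/3)x^4 + (1024/3)x^3 + (6008/3)x^2 + 5352x + 16756/3
E_{3} E_{1} ((Δ + ∇ + E_{3}) E_{1}) f = (8/3)x^5 + 132x^4 + (6560/3)x^3 + (51104/3)x^2 + (194816/3)x + 295616/3
(Δ + ∇ + E_{3}) E_{1} ((Δ + ∇ + E_{3}) E_{1}) f = (8/3)x^5 + (476/3)x^4 + (8768/3)x^3 + 22144x^2 + (242176/3)x + 352256/3


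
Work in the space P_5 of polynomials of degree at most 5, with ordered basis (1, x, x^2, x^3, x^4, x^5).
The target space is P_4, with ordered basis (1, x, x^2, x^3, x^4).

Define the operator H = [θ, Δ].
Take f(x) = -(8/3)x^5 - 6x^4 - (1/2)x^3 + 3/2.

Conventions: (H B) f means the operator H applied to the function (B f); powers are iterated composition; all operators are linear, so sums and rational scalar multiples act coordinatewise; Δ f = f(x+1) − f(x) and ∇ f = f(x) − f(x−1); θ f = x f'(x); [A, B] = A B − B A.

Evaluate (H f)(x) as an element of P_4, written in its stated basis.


the result is g(x) = (40/3)x^4 + (232/3)x^3 + (307/2)x^2 + (385/3)x + 233/6

Δ f = -(40/3)x^4 - (152/3)x^3 - (385/6)x^2 - (233/6)x - 55/6
θ Δ f = -(160/3)x^4 - 152x^3 - (385/3)x^2 - (233/6)x
θ f = -(40/3)x^5 - 24x^4 - (3/2)x^3
Δ θ f = -(200/3)x^4 - (688/3)x^3 - (1691/6)x^2 - (1003/6)x - 233/6
[θ, Δ] f = (40/3)x^4 + (232/3)x^3 + (307/2)x^2 + (385/3)x + 233/6


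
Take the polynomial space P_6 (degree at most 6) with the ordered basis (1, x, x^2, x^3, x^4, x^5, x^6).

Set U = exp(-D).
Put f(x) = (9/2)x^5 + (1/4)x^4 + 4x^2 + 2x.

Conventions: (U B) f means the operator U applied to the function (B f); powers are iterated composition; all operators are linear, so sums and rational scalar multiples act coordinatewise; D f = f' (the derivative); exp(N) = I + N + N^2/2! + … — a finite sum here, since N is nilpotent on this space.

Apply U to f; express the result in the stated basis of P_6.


order-1 term: -(45/2)x^4 - x^3 - 8x - 2
order-2 term: 45x^3 + (3/2)x^2 + 4
order-3 term: -45x^2 - x
order-4 term: (45/2)x + 1/4
order-5 term: -9/2
the series for exp(-D) f terminates at order 5
exp(-D) f = (9/2)x^5 - (89/4)x^4 + 44x^3 - (79/2)x^2 + (31/2)x - 9/4

g(x) = (9/2)x^5 - (89/4)x^4 + 44x^3 - (79/2)x^2 + (31/2)x - 9/4


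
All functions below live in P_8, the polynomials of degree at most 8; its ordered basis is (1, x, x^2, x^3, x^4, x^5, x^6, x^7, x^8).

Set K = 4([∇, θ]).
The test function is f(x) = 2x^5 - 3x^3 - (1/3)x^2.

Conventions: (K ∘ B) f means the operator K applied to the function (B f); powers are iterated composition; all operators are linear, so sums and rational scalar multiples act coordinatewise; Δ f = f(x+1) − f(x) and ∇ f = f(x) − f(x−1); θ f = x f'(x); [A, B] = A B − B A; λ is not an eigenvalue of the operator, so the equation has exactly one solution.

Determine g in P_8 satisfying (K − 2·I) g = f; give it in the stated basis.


write g with unknown coordinates in the stated basis and equate coefficients in (K − 2·I) g = f
solving from the highest basis element down gives g = -x^5 - 10x^4 - (77/2)x^3 - (305/6)x^2 + (176/3)x + 479/3
check: K g = -20x^4 - 80x^3 - 102x^2 + (352/3)x + 958/3
so K g − 2·g = 2x^5 - 3x^3 - (1/3)x^2 = f ✓

the result is g(x) = -x^5 - 10x^4 - (77/2)x^3 - (305/6)x^2 + (176/3)x + 479/3


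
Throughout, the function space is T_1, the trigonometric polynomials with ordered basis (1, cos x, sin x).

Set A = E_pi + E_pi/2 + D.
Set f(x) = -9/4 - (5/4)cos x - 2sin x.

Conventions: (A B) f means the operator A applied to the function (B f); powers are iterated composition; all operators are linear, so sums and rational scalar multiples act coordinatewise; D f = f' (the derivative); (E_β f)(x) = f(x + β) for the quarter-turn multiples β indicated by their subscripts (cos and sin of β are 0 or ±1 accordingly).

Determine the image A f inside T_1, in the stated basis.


E_pi f = -9/4 + (5/4)cos x + 2sin x
E_pi/2 f = -9/4 - 2cos x + (5/4)sin x
D f = -2cos x + (5/4)sin x
(E_pi + E_pi/2 + D) f = -9/2 - (11/4)cos x + (9/2)sin x

the result is g(x) = -9/2 - (11/4)cos x + (9/2)sin x


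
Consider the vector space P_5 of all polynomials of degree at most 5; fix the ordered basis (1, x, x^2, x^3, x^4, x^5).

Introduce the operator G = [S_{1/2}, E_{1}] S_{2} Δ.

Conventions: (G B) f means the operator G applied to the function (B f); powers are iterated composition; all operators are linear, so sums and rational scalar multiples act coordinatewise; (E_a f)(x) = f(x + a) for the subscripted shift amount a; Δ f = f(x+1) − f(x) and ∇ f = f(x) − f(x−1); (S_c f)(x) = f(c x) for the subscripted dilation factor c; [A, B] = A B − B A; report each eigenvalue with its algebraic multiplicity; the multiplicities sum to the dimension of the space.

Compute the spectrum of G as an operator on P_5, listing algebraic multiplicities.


λ = 0 (multiplicity 6)

image of 1: 0
image of x: 0
image of x^2: 2
image of x^3: 6x + 12
image of x^4: 12x^2 + 48x + 50
image of x^5: 20x^3 + 120x^2 + 250x + 180
the matrix is upper triangular; its diagonal is (0, 0, 0, 0, 0, 0)
for a triangular matrix the eigenvalues are the diagonal entries, with algebraic multiplicity their repetition count


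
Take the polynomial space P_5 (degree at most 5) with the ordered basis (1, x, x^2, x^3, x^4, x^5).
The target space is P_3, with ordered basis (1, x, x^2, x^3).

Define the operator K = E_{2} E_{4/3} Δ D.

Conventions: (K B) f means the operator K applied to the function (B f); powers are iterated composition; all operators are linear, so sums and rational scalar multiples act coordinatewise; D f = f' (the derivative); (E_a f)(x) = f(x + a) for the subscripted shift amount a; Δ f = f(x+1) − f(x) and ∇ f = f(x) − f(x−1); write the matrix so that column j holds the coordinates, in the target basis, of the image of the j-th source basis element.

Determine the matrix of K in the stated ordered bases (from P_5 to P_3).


the matrix is [[0, 0, 2, 23, 532/3, 30935/27]; [0, 0, 0, 6, 92, 2660/3]; [0, 0, 0, 0, 12, 230]; [0, 0, 0, 0, 0, 20]] (rows listed top to bottom)

image of 1: 0
image of x: 0
image of x^2: 2
image of x^3: 6x + 23
image of x^4: 12x^2 + 92x + 532/3
image of x^5: 20x^3 + 230x^2 + (2660/3)x + 30935/27
each image's coordinates form column j of the matrix


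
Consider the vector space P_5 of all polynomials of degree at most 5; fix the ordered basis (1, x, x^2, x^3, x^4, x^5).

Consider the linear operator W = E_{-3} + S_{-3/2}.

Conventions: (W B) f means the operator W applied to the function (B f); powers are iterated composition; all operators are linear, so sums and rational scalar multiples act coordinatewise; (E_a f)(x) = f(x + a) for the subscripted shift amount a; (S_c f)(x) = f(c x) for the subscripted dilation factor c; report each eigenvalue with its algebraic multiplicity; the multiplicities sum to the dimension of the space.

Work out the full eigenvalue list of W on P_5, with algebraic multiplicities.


λ = -211/32 (multiplicity 1), λ = -19/8 (multiplicity 1), λ = -1/2 (multiplicity 1), λ = 2 (multiplicity 1), λ = 13/4 (multiplicity 1), λ = 97/16 (multiplicity 1)

image of 1: 2
image of x: -(1/2)x - 3
image of x^2: (13/4)x^2 - 6x + 9
image of x^3: -(19/8)x^3 - 9x^2 + 27x - 27
image of x^4: (97/16)x^4 - 12x^3 + 54x^2 - 108x + 81
image of x^5: -(211/32)x^5 - 15x^4 + 90x^3 - 270x^2 + 405x - 243
the matrix is upper triangular; its diagonal is (2, -1/2, 13/4, -19/8, 97/16, -211/32)
for a triangular matrix the eigenvalues are the diagonal entries, with algebraic multiplicity their repetition count


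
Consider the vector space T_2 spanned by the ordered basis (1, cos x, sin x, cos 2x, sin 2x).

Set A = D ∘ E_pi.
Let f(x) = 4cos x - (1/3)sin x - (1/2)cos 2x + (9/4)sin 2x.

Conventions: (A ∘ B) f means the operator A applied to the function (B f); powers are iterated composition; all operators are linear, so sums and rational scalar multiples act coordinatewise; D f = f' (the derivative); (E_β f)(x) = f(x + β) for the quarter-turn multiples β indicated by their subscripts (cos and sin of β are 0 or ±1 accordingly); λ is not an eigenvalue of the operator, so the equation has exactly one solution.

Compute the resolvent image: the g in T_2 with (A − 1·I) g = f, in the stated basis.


g(x) = -(13/6)cos x - (11/6)sin x - (4/5)cos 2x - (13/20)sin 2x

write g with unknown coordinates in the stated basis and equate coefficients in (A − 1·I) g = f
solving from the highest basis element down gives g = -(13/6)cos x - (11/6)sin x - (4/5)cos 2x - (13/20)sin 2x
check: A g = (11/6)cos x - (13/6)sin x - (13/10)cos 2x + (8/5)sin 2x
so A g − 1·g = 4cos x - (1/3)sin x - (1/2)cos 2x + (9/4)sin 2x = f ✓


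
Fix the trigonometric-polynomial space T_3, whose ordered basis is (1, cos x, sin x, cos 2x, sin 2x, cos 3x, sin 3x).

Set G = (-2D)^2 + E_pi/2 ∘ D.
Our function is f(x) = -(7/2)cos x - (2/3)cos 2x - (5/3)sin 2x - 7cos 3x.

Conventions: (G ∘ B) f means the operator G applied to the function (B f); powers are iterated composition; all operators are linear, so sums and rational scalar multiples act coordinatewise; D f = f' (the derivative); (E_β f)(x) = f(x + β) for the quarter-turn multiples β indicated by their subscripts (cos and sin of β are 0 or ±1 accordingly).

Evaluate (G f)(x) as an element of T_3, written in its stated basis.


D f = (7/2)sin x - (10/3)cos 2x + (4/3)sin 2x + 21sin 3x
(-2D) f = -7sin x + (20/3)cos 2x - (8/3)sin 2x - 42sin 3x
D (-2D) f = -7cos x - (16/3)cos 2x - (40/3)sin 2x - 126cos 3x
(-2D) (-2D) f = 14cos x + (32/3)cos 2x + (80/3)sin 2x + 252cos 3x
D f = (7/2)sin x - (10/3)cos 2x + (4/3)sin 2x + 21sin 3x
E_pi/2 D f = (7/2)cos x + (10/3)cos 2x - (4/3)sin 2x - 21cos 3x
((-2D)^2 + E_pi/2 ∘ D) f = (35/2)cos x + 14cos 2x + (76/3)sin 2x + 231cos 3x

the result is g(x) = (35/2)cos x + 14cos 2x + (76/3)sin 2x + 231cos 3x


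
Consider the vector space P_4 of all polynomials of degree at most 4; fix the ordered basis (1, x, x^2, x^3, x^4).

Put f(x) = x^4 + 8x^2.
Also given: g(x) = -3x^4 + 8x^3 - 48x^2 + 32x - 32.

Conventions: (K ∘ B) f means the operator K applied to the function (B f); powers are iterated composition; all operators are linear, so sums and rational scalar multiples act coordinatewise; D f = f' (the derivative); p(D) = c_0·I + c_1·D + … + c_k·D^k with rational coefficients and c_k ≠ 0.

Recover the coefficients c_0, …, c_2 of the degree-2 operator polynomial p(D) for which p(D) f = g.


D^0 f = x^4 + 8x^2
D^1 f = 4x^3 + 16x
D^2 f = 12x^2 + 16
matching coefficients of g against c_0 f + c_1 Df + … from the top degree down determines the c_i
solution: c_0 = -3, c_1 = 2, c_2 = -2

p(D) = -3·I + 2·D − 2·D^2, i.e. c_0 = -3, c_1 = 2, c_2 = -2


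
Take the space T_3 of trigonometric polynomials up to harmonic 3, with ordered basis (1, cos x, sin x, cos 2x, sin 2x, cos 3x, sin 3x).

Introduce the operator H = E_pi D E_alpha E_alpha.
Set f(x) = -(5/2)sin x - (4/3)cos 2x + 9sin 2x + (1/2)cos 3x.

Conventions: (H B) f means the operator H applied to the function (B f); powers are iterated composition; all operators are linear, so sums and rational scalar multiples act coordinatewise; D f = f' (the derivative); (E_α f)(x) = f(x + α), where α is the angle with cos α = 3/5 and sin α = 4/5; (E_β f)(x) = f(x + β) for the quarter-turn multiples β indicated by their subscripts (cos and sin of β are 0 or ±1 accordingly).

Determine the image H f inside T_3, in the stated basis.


E_alpha f = -2cos x - (3/2)sin x + (676/75)cos 2x - (31/25)sin 2x - (117/250)cos 3x - (22/125)sin 3x
E_alpha E_alpha f = -(12/5)cos x + (7/10)sin x - (6964/1875)cos 2x - (5191/625)sin 2x + (11753/31250)cos 3x + (5148/15625)sin 3x
D E_alpha E_alpha f = (7/10)cos x + (12/5)sin x - (10382/625)cos 2x + (13928/1875)sin 2x + (15444/15625)cos 3x - (35259/31250)sin 3x
E_pi (D E_alpha) E_alpha f = -(7/10)cos x - (12/5)sin x - (10382/625)cos 2x + (13928/1875)sin 2x - (15444/15625)cos 3x + (35259/31250)sin 3x

the result is g(x) = -(7/10)cos x - (12/5)sin x - (10382/625)cos 2x + (13928/1875)sin 2x - (15444/15625)cos 3x + (35259/31250)sin 3x


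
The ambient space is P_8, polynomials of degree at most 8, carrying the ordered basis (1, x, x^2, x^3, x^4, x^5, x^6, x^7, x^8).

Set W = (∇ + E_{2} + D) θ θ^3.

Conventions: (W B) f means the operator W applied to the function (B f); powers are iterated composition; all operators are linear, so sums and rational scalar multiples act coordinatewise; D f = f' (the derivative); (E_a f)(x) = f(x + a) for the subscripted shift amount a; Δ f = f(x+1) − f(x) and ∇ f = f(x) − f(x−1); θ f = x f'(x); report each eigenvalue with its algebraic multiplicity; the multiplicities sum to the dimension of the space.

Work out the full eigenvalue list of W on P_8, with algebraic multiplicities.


image of 1: 0
image of x: x + 4
image of x^2: 16x^2 + 128x + 48
image of x^3: 81x^3 + 972x^2 + 729x + 729
image of x^4: 256x^4 + 4096x^3 + 4608x^2 + 9216x + 3840
image of x^5: 625x^5 + 12500x^4 + 18750x^3 + 56250x^2 + 46875x + 20625
image of x^6: 1296x^6 + 31104x^5 + 58320x^4 + 233280x^3 + 291600x^2 + 256608x + 81648
image of x^7: 2401x^7 + 67228x^6 + 151263x^5 + 756315x^4 + 1260525x^3 + 1663893x^2 + 1058841x + 309729
image of x^8: 4096x^8 + 131072x^7 + 344064x^6 + 2064384x^5 + 4300800x^4 + 7569408x^3 + 7225344x^2 + 4227072x + 1044480
the matrix is upper triangular; its diagonal is (0, 1, 16, 81, 256, 625, 1296, 2401, 4096)
for a triangular matrix the eigenvalues are the diagonal entries, with algebraic multiplicity their repetition count

λ = 0 (multiplicity 1), λ = 1 (multiplicity 1), λ = 16 (multiplicity 1), λ = 81 (multiplicity 1), λ = 256 (multiplicity 1), λ = 625 (multiplicity 1), λ = 1296 (multiplicity 1), λ = 2401 (multiplicity 1), λ = 4096 (multiplicity 1)


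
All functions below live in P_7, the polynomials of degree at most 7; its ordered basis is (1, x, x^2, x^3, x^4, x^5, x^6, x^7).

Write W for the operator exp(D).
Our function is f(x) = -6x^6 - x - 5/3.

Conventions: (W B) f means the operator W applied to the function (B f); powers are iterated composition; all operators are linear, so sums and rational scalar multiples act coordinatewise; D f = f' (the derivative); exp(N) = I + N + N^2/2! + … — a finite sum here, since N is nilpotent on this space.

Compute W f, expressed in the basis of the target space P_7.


the image equals g(x) = -6x^6 - 36x^5 - 90x^4 - 120x^3 - 90x^2 - 37x - 26/3

order-1 term: -36x^5 - 1
order-2 term: -90x^4
order-3 term: -120x^3
order-4 term: -90x^2
order-5 term: -36x
order-6 term: -6
the series for exp(D) f terminates at order 6
exp(D) f = -6x^6 - 36x^5 - 90x^4 - 120x^3 - 90x^2 - 37x - 26/3


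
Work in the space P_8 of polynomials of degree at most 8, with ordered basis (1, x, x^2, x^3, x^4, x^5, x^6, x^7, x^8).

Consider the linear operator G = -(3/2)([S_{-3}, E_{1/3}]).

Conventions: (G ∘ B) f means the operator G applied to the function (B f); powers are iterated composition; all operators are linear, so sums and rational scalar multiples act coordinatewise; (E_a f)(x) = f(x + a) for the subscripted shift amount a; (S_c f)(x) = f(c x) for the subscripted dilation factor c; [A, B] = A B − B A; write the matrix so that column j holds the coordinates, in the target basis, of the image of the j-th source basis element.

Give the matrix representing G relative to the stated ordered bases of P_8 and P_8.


the matrix is [[0, -2, 4/3, -14/9, 40/27, -122/81, 364/243, -1094/729, 3280/2187]; [0, 0, 12, -12, 56/3, -200/9, 244/9, -2548/81, 8752/243]; [0, 0, 0, -54, 72, -140, 200, -854/3, 10192/27]; [0, 0, 0, 0, 216, -360, 840, -1400, 6832/3]; [0, 0, 0, 0, 0, -810, 1620, -4410, 8400]; [0, 0, 0, 0, 0, 0, 2916, -6804, 21168]; [0, 0, 0, 0, 0, 0, 0, -10206, 27216]; [0, 0, 0, 0, 0, 0, 0, 0, 34992]; [0, 0, 0, 0, 0, 0, 0, 0, 0]] (rows listed top to bottom)

image of 1: 0
image of x: -2
image of x^2: 12x + 4/3
image of x^3: -54x^2 - 12x - 14/9
image of x^4: 216x^3 + 72x^2 + (56/3)x + 40/27
image of x^5: -810x^4 - 360x^3 - 140x^2 - (200/9)x - 122/81
image of x^6: 2916x^5 + 1620x^4 + 840x^3 + 200x^2 + (244/9)x + 364/243
image of x^7: -10206x^6 - 6804x^5 - 4410x^4 - 1400x^3 - (854/3)x^2 - (2548/81)x - 1094/729
image of x^8: 34992x^7 + 27216x^6 + 21168x^5 + 8400x^4 + (6832/3)x^3 + (10192/27)x^2 + (8752/243)x + 3280/2187
each image's coordinates form column j of the matrix


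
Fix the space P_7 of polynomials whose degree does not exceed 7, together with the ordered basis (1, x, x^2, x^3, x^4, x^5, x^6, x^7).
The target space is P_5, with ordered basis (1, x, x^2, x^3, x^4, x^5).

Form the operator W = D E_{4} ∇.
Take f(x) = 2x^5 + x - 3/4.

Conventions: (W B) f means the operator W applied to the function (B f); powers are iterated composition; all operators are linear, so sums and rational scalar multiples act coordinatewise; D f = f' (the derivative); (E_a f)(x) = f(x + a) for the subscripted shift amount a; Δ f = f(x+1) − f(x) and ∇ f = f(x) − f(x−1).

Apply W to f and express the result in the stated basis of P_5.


the result is g(x) = 40x^3 + 420x^2 + 1480x + 1750

∇ f = 10x^4 - 20x^3 + 20x^2 - 10x + 3
E_{4} ∇ f = 10x^4 + 140x^3 + 740x^2 + 1750x + 1563
D (E_{4} ∇) f = 40x^3 + 420x^2 + 1480x + 1750


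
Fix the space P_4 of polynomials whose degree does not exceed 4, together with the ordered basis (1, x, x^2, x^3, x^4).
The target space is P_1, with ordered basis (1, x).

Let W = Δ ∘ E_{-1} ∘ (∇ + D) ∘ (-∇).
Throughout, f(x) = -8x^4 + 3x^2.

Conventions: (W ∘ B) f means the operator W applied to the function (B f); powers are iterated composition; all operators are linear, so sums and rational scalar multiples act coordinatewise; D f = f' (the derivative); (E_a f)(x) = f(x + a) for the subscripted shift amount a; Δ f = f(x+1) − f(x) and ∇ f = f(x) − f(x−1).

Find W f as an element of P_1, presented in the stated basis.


∇ f = -32x^3 + 48x^2 - 26x + 5
(-∇) f = 32x^3 - 48x^2 + 26x - 5
∇ (-∇) f = 96x^2 - 192x + 106
D (-∇) f = 96x^2 - 96x + 26
(∇ + D) (-∇) f = 192x^2 - 288x + 132
E_{-1} (∇ + D) (-∇) f = 192x^2 - 672x + 612
Δ E_{-1} (∇ + D) (-∇) f = 384x - 480

the image equals g(x) = 384x - 480


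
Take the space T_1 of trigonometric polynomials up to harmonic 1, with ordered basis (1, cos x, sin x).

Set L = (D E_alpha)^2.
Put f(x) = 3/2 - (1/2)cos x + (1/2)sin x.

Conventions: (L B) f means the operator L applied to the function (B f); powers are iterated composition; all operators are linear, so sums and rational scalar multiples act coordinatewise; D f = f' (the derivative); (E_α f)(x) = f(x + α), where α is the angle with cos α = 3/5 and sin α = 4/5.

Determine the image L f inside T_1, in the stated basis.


E_alpha f = 3/2 + (1/10)cos x + (7/10)sin x
D E_alpha f = (7/10)cos x - (1/10)sin x
E_alpha (D E_alpha) f = (17/50)cos x - (31/50)sin x
D E_alpha (D E_alpha) f = -(31/50)cos x - (17/50)sin x

the result is g(x) = -(31/50)cos x - (17/50)sin x


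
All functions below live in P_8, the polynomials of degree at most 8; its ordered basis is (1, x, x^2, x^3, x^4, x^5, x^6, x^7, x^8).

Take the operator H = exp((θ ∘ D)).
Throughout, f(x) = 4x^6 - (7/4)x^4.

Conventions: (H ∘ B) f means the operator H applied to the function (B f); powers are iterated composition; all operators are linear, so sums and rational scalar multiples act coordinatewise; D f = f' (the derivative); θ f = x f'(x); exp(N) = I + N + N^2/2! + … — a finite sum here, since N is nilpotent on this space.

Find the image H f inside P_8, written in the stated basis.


order-1 term: 120x^5 - 21x^3
order-2 term: 1200x^4 - 63x^2
order-3 term: 4800x^3 - 42x
order-4 term: 7200x^2
order-5 term: 2880x
the series for exp((θ ∘ D)) f terminates at order 5
exp((θ ∘ D)) f = 4x^6 + 120x^5 + (4793/4)x^4 + 4779x^3 + 7137x^2 + 2838x

the image equals g(x) = 4x^6 + 120x^5 + (4793/4)x^4 + 4779x^3 + 7137x^2 + 2838x


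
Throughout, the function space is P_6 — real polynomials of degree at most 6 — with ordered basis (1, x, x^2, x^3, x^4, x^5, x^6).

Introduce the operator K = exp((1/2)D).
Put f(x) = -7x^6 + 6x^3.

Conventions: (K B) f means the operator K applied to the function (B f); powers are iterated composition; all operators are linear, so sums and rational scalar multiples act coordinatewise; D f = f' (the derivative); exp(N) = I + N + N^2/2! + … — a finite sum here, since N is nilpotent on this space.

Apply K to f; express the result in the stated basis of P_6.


g(x) = -7x^6 - 21x^5 - (105/4)x^4 - (23/2)x^3 + (39/16)x^2 + (51/16)x + 41/64

order-1 term: -21x^5 + 9x^2
order-2 term: -(105/4)x^4 + (9/2)x
order-3 term: -(35/2)x^3 + 3/4
order-4 term: -(105/16)x^2
order-5 term: -(21/16)x
order-6 term: -7/64
the series for exp((1/2)D) f terminates at order 6
exp((1/2)D) f = -7x^6 - 21x^5 - (105/4)x^4 - (23/2)x^3 + (39/16)x^2 + (51/16)x + 41/64


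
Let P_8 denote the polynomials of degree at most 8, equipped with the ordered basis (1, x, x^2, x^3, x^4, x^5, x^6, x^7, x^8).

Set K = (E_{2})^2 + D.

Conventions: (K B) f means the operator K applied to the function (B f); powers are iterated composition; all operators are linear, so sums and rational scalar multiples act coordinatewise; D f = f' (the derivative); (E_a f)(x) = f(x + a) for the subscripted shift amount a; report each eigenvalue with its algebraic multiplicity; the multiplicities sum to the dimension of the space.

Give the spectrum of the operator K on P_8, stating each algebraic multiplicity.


image of 1: 1
image of x: x + 5
image of x^2: x^2 + 10x + 16
image of x^3: x^3 + 15x^2 + 48x + 64
image of x^4: x^4 + 20x^3 + 96x^2 + 256x + 256
image of x^5: x^5 + 25x^4 + 160x^3 + 640x^2 + 1280x + 1024
image of x^6: x^6 + 30x^5 + 240x^4 + 1280x^3 + 3840x^2 + 6144x + 4096
image of x^7: x^7 + 35x^6 + 336x^5 + 2240x^4 + 8960x^3 + 21504x^2 + 28672x + 16384
image of x^8: x^8 + 40x^7 + 448x^6 + 3584x^5 + 17920x^4 + 57344x^3 + 114688x^2 + 131072x + 65536
the matrix is upper triangular; its diagonal is (1, 1, 1, 1, 1, 1, 1, 1, 1)
for a triangular matrix the eigenvalues are the diagonal entries, with algebraic multiplicity their repetition count

λ = 1 (multiplicity 9)


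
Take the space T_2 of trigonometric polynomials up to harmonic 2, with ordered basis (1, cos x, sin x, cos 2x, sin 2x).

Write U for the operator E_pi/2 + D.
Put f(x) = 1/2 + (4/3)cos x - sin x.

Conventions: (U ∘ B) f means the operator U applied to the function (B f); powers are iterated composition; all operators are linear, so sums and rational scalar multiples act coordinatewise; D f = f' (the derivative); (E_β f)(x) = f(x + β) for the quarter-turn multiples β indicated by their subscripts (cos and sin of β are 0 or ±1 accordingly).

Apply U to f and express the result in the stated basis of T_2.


E_pi/2 f = 1/2 - cos x - (4/3)sin x
D f = -cos x - (4/3)sin x
(E_pi/2 + D) f = 1/2 - 2cos x - (8/3)sin x

the result is g(x) = 1/2 - 2cos x - (8/3)sin x


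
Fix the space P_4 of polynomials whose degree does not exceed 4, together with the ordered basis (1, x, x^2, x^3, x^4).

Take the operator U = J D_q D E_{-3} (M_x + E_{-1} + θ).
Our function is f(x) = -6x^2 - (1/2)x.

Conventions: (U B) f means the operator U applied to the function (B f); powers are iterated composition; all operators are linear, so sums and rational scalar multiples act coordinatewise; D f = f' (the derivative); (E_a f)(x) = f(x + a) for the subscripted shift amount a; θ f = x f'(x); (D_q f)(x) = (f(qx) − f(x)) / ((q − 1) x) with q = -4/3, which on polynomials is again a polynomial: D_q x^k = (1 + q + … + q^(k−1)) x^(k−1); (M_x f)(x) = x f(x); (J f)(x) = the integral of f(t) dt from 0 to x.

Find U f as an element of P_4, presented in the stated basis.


M_x f = -6x^3 - (1/2)x^2
E_{-1} f = -6x^2 + (23/2)x - 11/2
θ f = -12x^2 - (1/2)x
(M_x + E_{-1} + θ) f = -6x^3 - (37/2)x^2 + 11x - 11/2
E_{-3} (M_x + E_{-1} + θ) f = -6x^3 + (71/2)x^2 - 40x - 43
D E_{-3} (M_x + E_{-1} + θ) f = -18x^2 + 71x - 40
D_q D E_{-3} (M_x + E_{-1} + θ) f = 6x + 71
J D_q D E_{-3} (M_x + E_{-1} + θ) f = 3x^2 + 71x

g(x) = 3x^2 + 71x


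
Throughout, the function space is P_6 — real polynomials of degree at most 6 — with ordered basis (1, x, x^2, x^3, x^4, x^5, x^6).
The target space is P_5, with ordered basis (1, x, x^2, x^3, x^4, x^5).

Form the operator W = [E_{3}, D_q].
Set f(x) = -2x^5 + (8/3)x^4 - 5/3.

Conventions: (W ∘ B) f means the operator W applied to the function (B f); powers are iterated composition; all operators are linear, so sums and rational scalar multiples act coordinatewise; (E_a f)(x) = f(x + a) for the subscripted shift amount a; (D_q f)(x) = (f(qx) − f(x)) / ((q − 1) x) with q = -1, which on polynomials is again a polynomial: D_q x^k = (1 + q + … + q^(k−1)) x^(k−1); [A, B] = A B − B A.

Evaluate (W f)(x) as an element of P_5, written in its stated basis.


D_q f = -2x^4
E_{3} D_q f = -2x^4 - 24x^3 - 108x^2 - 216x - 162
E_{3} f = -2x^5 - (82/3)x^4 - 148x^3 - 396x^2 - 522x - 815/3
D_q E_{3} f = -2x^4 - 148x^2 - 522
[E_{3}, D_q] f = -24x^3 + 40x^2 - 216x + 360

g(x) = -24x^3 + 40x^2 - 216x + 360


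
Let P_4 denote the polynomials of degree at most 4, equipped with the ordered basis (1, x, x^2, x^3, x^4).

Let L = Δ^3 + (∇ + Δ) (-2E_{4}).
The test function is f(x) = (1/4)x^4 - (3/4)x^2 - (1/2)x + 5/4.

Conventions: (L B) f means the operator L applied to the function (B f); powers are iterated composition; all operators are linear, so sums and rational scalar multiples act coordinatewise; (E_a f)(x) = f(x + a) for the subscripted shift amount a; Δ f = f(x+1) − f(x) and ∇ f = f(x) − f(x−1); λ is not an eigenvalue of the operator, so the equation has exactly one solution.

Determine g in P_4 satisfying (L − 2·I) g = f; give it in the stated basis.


the result is g(x) = -(1/8)x^4 + x^3 + (51/8)x^2 - (103/4)x - 643/8

write g with unknown coordinates in the stated basis and equate coefficients in (L − 2·I) g = f
solving from the highest basis element down gives g = -(1/8)x^4 + x^3 + (51/8)x^2 - (103/4)x - 643/8
check: L g = 2x^3 + 12x^2 - 52x - 319/2
so L g − 2·g = (1/4)x^4 - (3/4)x^2 - (1/2)x + 5/4 = f ✓


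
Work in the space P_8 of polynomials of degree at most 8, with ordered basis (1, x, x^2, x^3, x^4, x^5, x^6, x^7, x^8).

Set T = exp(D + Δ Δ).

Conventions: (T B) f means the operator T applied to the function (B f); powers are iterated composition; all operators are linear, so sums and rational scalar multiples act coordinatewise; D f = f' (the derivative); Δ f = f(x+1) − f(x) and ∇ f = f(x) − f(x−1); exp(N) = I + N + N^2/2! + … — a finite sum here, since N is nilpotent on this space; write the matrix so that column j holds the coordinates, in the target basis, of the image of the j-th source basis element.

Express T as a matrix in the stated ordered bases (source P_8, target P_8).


the matrix is [[1, 1, 3, 13, 63, 361, 2403, 17893, 146583]; [0, 1, 2, 9, 52, 315, 2166, 16821, 143144]; [0, 0, 1, 3, 18, 130, 945, 7581, 67284]; [0, 0, 0, 1, 4, 30, 260, 2205, 20216]; [0, 0, 0, 0, 1, 5, 45, 455, 4410]; [0, 0, 0, 0, 0, 1, 6, 63, 728]; [0, 0, 0, 0, 0, 0, 1, 7, 84]; [0, 0, 0, 0, 0, 0, 0, 1, 8]; [0, 0, 0, 0, 0, 0, 0, 0, 1]] (rows listed top to bottom)

image of 1: 1
image of x: x + 1
image of x^2: x^2 + 2x + 3
image of x^3: x^3 + 3x^2 + 9x + 13
image of x^4: x^4 + 4x^3 + 18x^2 + 52x + 63
image of x^5: x^5 + 5x^4 + 30x^3 + 130x^2 + 315x + 361
image of x^6: x^6 + 6x^5 + 45x^4 + 260x^3 + 945x^2 + 2166x + 2403
image of x^7: x^7 + 7x^6 + 63x^5 + 455x^4 + 2205x^3 + 7581x^2 + 16821x + 17893
image of x^8: x^8 + 8x^7 + 84x^6 + 728x^5 + 4410x^4 + 20216x^3 + 67284x^2 + 143144x + 146583
each image's coordinates form column j of the matrix


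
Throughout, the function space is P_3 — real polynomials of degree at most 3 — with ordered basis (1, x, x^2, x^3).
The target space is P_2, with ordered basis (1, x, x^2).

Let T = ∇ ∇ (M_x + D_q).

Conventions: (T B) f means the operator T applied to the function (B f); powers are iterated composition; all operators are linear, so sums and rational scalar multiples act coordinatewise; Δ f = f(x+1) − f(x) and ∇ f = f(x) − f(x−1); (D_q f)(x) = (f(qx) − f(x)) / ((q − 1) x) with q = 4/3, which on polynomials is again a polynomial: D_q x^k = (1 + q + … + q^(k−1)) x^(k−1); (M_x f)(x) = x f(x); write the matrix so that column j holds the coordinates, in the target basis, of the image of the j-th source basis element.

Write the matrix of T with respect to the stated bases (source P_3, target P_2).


the matrix is [[0, 2, -6, 200/9]; [0, 0, 6, -24]; [0, 0, 0, 12]] (rows listed top to bottom)

image of 1: 0
image of x: 2
image of x^2: 6x - 6
image of x^3: 12x^2 - 24x + 200/9
each image's coordinates form column j of the matrix


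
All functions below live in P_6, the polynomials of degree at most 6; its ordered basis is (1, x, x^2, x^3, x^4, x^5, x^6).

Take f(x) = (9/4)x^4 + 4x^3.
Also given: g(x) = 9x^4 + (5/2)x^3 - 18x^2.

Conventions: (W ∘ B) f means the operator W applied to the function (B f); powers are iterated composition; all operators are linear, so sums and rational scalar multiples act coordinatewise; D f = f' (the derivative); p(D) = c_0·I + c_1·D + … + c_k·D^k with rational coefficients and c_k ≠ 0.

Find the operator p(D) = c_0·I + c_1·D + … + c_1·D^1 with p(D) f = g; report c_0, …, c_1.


D^0 f = (9/4)x^4 + 4x^3
D^1 f = 9x^3 + 12x^2
matching coefficients of g against c_0 f + c_1 Df + … from the top degree down determines the c_i
solution: c_0 = 4, c_1 = -3/2

c_0 = 4, c_1 = -3/2
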